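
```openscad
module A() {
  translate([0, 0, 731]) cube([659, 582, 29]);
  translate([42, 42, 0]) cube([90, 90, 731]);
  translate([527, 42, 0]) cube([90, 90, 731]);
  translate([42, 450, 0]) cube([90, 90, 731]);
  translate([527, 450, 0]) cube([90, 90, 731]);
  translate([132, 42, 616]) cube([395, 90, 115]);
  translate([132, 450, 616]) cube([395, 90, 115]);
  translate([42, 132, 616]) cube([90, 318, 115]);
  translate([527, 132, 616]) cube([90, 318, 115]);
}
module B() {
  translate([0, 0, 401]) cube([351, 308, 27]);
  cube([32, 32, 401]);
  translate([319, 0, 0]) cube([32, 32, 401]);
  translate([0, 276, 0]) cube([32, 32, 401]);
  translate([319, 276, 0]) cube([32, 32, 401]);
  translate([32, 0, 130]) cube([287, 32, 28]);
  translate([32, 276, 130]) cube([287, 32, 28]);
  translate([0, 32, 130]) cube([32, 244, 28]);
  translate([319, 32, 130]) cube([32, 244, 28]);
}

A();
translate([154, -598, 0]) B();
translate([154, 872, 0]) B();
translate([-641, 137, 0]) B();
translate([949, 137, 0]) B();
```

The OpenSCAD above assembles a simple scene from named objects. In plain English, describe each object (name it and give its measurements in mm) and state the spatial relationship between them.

A is a table: top 659 mm (x) × 582 mm (y), 29 mm thick, upper face at z = 760 mm, on four 90×90 mm square legs, each inset 42 mm from the nearest pair of top edges, running from z = 0 to the bottom of the top. Four apron rails, 90 mm thick and 115 mm tall, run between adjacent legs with their top edges flush with the underside of the top and their outer faces flush with the legs' outer faces.

B is a simple wooden stool: a rectangular seat 351 mm (x) by 308 mm (y), 27 mm thick, top face at z = 428 mm, on four square legs, each 32×32 mm in cross-section. The legs rest on z = 0, each flush with a corner of the seat. Four stretchers, 32 mm wide and 28 mm tall, connect adjacent legs with their undersides at z = 130 mm, each running between the inner faces of the legs it joins and aligned with the legs' outer faces on the other axis.

Four stools sit around the table at the −y, +y, −x, +x sides.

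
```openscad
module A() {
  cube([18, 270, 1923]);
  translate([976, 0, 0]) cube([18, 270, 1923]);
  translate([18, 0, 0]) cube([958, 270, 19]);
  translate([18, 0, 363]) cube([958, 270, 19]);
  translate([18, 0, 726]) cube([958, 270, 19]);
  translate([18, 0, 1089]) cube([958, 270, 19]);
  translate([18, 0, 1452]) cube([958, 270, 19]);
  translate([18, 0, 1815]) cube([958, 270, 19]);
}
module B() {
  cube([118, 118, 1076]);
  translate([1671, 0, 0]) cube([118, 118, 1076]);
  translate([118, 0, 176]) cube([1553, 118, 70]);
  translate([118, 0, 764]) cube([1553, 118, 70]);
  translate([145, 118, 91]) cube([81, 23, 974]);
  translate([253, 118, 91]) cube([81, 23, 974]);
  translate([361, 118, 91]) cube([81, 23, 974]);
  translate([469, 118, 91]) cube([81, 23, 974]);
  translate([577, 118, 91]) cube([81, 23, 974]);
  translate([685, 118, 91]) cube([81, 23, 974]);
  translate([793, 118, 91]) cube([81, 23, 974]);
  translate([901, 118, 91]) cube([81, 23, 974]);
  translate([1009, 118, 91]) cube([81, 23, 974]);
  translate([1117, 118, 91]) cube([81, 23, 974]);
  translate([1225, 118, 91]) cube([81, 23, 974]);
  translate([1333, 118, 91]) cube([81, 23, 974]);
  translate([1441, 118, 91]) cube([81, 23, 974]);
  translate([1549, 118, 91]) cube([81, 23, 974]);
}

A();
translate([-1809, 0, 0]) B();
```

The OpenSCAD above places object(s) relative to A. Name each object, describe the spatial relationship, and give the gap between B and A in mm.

The fence section's nearest face is 20 mm from the bookshelf's −x face.

A is a bookshelf. B is a fence section. The fence section is on the floor beside the bookshelf on its −x side. The gap between the fence section and the bookshelf is 20 mm.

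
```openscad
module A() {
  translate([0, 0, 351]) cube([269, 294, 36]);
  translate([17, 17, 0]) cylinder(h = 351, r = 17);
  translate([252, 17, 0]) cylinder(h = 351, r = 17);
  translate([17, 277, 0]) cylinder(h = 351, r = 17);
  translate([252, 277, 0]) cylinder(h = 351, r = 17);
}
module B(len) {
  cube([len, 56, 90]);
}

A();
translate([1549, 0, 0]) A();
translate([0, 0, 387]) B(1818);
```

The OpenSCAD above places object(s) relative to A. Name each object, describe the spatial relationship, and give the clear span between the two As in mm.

Second stool starts at x = 1549; first ends at x = 269; clear span = 1549 − 269 = 1280 mm.

A is a stool. B is a beam. A beam spans the tops of two stools. The clear span between the two stools is 1280 mm.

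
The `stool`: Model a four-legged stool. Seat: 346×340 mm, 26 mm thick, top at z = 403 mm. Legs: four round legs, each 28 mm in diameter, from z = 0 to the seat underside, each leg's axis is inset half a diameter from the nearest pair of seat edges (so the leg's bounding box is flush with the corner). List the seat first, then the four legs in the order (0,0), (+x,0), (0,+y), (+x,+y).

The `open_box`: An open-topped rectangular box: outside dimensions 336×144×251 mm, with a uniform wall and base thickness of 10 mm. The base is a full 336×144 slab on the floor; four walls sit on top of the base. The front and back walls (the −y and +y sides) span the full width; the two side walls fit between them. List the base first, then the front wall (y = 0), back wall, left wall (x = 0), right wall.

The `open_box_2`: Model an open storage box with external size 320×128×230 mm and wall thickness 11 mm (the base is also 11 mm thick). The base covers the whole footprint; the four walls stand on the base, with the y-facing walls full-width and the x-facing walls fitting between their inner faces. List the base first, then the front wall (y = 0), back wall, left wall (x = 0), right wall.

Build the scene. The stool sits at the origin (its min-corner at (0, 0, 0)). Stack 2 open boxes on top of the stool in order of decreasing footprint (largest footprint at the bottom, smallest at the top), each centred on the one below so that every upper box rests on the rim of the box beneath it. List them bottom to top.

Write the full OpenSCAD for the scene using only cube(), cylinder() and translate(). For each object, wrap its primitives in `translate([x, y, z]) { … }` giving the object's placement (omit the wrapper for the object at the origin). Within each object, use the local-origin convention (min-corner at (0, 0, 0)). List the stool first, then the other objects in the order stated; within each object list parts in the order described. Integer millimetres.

translate([0, 0, 377]) cube([346, 340, 26]);
translate([14, 14, 0]) cylinder(h = 377, r = 14);
translate([332, 14, 0]) cylinder(h = 377, r = 14);
translate([14, 326, 0]) cylinder(h = 377, r = 14);
translate([332, 326, 0]) cylinder(h = 377, r = 14);
translate([5, 98, 403]) {
  cube([336, 144, 10]);
  translate([0, 0, 10]) cube([336, 10, 241]);
  translate([0, 134, 10]) cube([336, 10, 241]);
  translate([0, 10, 10]) cube([10, 124, 241]);
  translate([326, 10, 10]) cube([10, 124, 241]);
}
translate([13, 106, 654]) {
  cube([320, 128, 11]);
  translate([0, 0, 11]) cube([320, 11, 219]);
  translate([0, 117, 11]) cube([320, 11, 219]);
  translate([0, 11, 11]) cube([11, 106, 219]);
  translate([309, 11, 11]) cube([11, 106, 219]);
}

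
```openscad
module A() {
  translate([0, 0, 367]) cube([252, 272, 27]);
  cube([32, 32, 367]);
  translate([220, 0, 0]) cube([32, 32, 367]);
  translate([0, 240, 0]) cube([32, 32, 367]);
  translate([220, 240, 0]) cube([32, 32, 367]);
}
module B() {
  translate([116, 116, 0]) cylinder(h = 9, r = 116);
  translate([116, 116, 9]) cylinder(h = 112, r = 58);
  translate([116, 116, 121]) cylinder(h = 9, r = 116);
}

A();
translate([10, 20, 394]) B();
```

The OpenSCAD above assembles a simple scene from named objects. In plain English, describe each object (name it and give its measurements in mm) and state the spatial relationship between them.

A is a simple wooden stool: a rectangular seat 252 mm (x) by 272 mm (y), 27 mm thick, top face at z = 394 mm, on four square legs, each 32×32 mm in cross-section. The legs rest on z = 0, each flush with a corner of the seat.

B is a spool: two coaxial disc flanges of radius 116 mm and thickness 9 mm, joined by a core cylinder of radius 58 mm and height 112 mm. The lower flange rests on z = 0 and the three cylinders share a vertical axis.

The spool is on top of the stool, centred.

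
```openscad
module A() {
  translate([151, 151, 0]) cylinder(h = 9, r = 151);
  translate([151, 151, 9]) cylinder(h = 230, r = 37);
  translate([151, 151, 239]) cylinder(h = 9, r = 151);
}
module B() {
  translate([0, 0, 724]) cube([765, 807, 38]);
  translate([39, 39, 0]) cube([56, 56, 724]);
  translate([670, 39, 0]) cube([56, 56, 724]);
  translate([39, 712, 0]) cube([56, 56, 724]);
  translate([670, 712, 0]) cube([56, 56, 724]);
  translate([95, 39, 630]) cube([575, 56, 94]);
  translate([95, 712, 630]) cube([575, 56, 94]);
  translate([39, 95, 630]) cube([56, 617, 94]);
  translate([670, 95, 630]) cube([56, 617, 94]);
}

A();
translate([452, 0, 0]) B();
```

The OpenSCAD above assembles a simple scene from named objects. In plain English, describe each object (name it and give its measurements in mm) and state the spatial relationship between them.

A is a spool: two coaxial disc flanges of radius 151 mm and thickness 9 mm, joined by a core cylinder of radius 37 mm and height 230 mm. The lower flange rests on z = 0 and the three cylinders share a vertical axis.

B is a table: top 765 mm (x) × 807 mm (y), 38 mm thick, upper face at z = 762 mm, on four 56×56 mm square legs, each inset 39 mm from the nearest pair of top edges, running from z = 0 to the bottom of the top. Four apron rails, 56 mm thick and 94 mm tall, run between adjacent legs with their top edges flush with the underside of the top and their outer faces flush with the legs' outer faces.

The table is on the floor beside the spool on its +x side.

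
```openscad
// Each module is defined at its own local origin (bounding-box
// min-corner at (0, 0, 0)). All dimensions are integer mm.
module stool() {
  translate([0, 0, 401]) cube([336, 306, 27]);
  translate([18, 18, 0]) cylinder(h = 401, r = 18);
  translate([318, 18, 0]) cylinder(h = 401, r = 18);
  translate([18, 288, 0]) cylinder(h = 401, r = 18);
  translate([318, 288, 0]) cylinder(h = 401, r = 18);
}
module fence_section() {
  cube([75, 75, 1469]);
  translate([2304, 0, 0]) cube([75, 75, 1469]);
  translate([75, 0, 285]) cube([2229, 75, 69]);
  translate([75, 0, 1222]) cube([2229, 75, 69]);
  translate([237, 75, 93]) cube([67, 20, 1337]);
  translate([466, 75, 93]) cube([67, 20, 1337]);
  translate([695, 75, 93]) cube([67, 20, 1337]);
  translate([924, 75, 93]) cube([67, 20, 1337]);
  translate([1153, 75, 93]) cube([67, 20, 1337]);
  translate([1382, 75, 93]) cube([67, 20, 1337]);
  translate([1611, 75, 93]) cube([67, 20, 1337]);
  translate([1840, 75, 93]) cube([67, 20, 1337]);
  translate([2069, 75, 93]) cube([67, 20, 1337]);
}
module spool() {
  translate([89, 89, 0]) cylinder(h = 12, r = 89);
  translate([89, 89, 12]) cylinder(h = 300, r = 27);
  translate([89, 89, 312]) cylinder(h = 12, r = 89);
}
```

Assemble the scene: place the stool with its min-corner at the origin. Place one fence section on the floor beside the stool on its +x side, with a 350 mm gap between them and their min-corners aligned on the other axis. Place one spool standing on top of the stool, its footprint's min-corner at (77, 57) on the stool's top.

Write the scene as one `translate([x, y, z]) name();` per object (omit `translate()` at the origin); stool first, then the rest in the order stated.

stool();
translate([686, 0, 0]) fence_section();
translate([77, 57, 428]) spool();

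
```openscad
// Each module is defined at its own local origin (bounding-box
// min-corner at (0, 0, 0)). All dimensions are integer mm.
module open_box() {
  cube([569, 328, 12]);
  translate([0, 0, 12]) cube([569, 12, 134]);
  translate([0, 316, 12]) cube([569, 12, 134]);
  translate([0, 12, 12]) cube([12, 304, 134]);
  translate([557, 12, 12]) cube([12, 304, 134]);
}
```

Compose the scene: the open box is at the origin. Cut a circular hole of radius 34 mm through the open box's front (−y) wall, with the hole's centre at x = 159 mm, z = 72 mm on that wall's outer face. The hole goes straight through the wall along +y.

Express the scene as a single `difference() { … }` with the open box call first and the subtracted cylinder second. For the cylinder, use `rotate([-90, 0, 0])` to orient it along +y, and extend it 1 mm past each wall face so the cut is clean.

difference() {
  open_box();
  translate([159, -1, 72]) rotate([-90, 0, 0]) cylinder(h = 14, r = 34);
}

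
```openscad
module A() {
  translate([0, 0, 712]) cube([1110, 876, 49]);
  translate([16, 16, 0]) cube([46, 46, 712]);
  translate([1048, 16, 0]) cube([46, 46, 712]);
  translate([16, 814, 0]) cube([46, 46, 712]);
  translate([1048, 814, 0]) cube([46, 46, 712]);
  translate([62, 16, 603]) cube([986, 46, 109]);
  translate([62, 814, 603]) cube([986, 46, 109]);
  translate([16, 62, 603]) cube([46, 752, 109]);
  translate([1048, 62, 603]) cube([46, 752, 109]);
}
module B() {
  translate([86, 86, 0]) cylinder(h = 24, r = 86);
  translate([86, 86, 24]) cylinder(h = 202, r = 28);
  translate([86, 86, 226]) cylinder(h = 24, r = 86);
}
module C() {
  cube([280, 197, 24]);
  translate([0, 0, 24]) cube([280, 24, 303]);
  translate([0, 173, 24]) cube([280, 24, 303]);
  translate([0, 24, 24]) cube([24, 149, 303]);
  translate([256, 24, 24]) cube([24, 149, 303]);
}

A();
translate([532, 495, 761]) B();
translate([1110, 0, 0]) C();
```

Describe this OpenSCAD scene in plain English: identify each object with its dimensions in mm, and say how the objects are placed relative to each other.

A is a table with a 1110×876 mm rectangular top, 49 mm thick, top surface at z = 761 mm, supported by four 46×46 mm square legs, each inset 16 mm from the nearest pair of top edges, running from the floor. Four apron rails, 46 mm thick and 109 mm tall, run between adjacent legs with their top edges flush with the underside of the top and their outer faces flush with the legs' outer faces.

B is a spool: two coaxial disc flanges of radius 86 mm and thickness 24 mm, joined by a core cylinder of radius 28 mm and height 202 mm. The lower flange rests on z = 0 and the three cylinders share a vertical axis.

C is an open storage box with external size 280×197×327 mm and wall thickness 24 mm (the base is also 24 mm thick). The base covers the whole footprint; the four walls stand on the base, with the y-facing walls full-width and the x-facing walls fitting between their inner faces.

The spool is on top of the table. The open box is against the table's +x side, with their −y faces flush.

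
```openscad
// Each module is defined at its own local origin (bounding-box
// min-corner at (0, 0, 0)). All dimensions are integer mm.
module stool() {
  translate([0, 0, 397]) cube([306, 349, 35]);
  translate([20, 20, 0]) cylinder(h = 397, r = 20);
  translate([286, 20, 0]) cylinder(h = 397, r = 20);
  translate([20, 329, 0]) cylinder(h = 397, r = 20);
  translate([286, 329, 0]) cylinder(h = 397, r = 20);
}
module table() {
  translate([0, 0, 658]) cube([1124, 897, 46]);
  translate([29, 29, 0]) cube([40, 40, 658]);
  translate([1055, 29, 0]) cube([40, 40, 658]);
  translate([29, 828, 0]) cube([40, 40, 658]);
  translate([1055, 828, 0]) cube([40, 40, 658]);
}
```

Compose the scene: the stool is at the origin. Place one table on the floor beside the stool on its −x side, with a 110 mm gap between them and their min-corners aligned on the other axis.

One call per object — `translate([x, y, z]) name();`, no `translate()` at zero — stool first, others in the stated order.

stool();
translate([-1234, 0, 0]) table();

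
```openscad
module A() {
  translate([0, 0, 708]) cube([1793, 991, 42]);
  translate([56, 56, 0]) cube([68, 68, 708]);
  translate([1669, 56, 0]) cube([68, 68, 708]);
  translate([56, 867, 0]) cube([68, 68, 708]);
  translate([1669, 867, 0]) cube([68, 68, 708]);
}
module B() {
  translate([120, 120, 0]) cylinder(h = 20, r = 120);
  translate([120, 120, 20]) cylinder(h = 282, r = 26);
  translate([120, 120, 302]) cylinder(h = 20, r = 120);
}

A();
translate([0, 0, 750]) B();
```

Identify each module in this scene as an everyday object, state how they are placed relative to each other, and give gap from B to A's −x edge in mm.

A is a table. B is a spool. The spool is on top of the table. The gap from the spool to the table's −x edge is 0 mm.

The spool's min-x is at 0; the table's min-x is 0; gap = 0 mm.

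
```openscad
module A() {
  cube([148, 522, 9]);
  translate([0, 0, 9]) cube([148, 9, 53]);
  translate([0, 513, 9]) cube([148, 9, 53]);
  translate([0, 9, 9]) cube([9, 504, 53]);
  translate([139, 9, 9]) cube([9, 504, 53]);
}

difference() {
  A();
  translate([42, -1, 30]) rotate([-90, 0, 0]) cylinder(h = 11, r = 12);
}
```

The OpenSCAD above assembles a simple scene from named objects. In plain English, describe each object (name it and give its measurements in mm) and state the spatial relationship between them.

A is an open-topped rectangular box: outside dimensions 148×522×62 mm, with a uniform wall and base thickness of 9 mm. The base is a full 148×522 slab on the floor; four walls sit on top of the base. The front and back walls (the −y and +y sides) span the full width; the two side walls fit between them.

The open box has a circular hole of radius 12 mm through its front wall, centred at (x = 42, z = 30).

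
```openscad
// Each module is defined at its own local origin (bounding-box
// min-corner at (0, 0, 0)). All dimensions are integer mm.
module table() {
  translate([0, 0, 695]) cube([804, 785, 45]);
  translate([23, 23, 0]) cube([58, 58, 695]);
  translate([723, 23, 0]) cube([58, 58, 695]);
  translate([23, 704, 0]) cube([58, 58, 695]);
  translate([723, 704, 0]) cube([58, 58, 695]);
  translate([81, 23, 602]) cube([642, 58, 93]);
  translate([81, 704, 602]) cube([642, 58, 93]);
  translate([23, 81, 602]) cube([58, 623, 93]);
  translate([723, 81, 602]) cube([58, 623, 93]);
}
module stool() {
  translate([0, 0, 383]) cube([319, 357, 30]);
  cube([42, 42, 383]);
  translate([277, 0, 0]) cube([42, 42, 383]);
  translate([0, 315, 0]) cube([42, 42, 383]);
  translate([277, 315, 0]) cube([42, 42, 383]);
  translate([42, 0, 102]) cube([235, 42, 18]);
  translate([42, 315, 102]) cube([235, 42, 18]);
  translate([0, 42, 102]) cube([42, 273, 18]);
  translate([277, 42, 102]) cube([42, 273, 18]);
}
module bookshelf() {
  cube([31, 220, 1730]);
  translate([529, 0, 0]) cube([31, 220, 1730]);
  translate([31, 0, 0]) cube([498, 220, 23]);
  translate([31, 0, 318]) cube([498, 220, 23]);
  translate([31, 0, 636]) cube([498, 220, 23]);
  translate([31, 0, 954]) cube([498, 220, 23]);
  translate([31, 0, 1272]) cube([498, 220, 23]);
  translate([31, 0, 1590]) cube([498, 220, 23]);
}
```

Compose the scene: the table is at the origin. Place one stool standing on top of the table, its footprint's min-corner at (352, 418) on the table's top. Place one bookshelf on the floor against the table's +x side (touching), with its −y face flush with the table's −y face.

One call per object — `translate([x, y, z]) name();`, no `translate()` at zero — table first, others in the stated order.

table();
translate([352, 418, 740]) stool();
translate([804, 0, 0]) bookshelf();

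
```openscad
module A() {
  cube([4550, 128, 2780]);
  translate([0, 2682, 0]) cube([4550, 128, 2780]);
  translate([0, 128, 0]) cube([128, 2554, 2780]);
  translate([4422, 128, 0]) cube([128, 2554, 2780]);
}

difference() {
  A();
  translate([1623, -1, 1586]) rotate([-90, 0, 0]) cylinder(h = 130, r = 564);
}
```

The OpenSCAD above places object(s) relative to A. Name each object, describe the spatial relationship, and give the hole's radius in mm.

A is a house frame. The house frame has a circular hole through its front wall. The hole's radius is 564 mm.

The subtracted cylinder has r = 564 mm.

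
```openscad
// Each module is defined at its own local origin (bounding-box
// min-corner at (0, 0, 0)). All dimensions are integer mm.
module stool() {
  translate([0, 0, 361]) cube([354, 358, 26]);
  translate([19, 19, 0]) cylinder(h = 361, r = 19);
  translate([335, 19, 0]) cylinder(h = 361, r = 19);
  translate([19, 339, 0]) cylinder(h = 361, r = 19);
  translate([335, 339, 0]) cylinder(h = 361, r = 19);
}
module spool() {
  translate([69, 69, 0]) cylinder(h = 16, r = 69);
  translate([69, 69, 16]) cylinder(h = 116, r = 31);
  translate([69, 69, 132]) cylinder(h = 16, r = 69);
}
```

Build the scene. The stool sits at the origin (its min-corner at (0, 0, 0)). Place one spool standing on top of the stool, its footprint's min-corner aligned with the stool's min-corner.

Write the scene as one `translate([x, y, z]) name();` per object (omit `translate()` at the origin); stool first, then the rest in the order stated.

stool();
translate([0, 0, 387]) spool();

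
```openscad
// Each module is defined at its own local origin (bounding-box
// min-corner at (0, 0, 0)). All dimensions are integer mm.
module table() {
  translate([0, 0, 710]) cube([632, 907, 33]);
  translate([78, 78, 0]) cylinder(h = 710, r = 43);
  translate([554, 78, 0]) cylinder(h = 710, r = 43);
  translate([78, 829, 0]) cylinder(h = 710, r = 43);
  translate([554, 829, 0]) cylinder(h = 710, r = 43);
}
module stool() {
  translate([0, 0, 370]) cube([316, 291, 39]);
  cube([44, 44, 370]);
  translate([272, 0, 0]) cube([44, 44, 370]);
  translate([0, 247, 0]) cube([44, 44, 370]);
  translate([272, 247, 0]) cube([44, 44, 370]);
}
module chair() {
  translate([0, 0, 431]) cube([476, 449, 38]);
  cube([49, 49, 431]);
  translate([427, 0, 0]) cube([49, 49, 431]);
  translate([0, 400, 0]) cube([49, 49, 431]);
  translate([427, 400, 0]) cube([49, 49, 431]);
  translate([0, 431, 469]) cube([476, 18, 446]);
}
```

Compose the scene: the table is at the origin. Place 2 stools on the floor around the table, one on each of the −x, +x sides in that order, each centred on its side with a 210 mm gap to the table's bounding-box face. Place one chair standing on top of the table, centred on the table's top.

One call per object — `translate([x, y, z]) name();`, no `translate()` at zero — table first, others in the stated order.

table();
translate([-526, 308, 0]) stool();
translate([842, 308, 0]) stool();
translate([78, 229, 743]) chair();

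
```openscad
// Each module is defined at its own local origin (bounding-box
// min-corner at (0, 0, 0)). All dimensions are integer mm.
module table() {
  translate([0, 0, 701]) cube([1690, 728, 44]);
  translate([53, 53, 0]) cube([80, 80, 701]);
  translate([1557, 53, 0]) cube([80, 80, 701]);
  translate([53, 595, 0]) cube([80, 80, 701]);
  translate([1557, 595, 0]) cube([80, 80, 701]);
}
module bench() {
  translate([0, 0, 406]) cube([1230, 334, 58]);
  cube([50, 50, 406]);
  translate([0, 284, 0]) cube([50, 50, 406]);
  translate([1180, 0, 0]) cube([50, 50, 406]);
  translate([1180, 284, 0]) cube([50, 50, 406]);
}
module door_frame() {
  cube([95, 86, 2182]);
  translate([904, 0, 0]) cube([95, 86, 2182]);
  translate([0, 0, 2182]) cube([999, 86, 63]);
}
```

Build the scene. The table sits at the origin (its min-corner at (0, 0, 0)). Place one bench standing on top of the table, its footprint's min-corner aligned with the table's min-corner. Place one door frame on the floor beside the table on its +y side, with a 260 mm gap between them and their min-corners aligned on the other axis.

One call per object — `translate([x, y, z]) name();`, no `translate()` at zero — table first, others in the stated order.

table();
translate([0, 0, 745]) bench();
translate([0, 988, 0]) door_frame();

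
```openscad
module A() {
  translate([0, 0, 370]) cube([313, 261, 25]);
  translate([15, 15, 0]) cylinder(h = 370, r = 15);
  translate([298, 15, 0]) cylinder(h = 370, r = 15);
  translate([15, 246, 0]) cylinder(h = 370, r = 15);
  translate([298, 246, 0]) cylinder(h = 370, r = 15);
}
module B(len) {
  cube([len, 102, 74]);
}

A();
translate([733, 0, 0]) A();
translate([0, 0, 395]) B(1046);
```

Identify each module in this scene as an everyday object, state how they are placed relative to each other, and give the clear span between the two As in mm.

Second stool starts at x = 733; first ends at x = 313; clear span = 733 − 313 = 420 mm.

A is a stool. B is a beam. A beam spans the tops of two stools. The clear span between the two stools is 420 mm.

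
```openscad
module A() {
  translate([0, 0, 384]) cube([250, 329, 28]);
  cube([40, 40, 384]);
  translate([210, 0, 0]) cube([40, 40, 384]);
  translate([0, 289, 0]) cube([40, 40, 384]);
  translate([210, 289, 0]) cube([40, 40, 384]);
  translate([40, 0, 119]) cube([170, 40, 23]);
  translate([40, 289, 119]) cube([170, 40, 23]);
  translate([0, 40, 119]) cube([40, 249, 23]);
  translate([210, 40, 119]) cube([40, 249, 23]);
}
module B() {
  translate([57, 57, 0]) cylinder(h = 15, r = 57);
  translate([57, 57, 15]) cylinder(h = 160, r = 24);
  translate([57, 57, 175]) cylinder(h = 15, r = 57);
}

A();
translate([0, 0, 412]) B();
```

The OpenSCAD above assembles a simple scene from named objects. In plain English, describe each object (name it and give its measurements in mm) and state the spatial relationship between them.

A is a four-legged stool. The seat is 250×329 mm, 28 mm thick, top at z = 412 mm. It stands on four square legs, each 40×40 mm in cross-section, from z = 0 to the seat underside, each flush with a corner of the seat. Four stretchers, 40 mm wide and 23 mm tall, connect adjacent legs with their undersides at z = 119 mm, each running between the inner faces of the legs it joins and aligned with the legs' outer faces on the other axis.

B is a spool: two coaxial disc flanges of radius 57 mm and thickness 15 mm, joined by a core cylinder of radius 24 mm and height 160 mm. The lower flange rests on z = 0 and the three cylinders share a vertical axis.

The spool is on top of the stool.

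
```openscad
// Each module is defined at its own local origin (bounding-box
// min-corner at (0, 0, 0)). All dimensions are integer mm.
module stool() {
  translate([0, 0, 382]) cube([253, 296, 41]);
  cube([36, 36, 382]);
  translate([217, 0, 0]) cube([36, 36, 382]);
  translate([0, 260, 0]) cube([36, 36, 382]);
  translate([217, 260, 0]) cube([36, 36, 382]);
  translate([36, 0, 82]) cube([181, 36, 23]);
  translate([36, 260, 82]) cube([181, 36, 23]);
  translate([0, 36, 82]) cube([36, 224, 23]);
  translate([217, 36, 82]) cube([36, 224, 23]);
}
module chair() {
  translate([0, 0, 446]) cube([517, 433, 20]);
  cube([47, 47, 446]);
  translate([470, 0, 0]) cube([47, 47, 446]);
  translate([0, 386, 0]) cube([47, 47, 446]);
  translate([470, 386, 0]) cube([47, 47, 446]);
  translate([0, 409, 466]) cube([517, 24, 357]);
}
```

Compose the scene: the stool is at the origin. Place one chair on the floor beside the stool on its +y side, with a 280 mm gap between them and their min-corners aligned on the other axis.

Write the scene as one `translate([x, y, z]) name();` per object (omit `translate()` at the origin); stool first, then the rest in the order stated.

stool();
translate([0, 576, 0]) chair();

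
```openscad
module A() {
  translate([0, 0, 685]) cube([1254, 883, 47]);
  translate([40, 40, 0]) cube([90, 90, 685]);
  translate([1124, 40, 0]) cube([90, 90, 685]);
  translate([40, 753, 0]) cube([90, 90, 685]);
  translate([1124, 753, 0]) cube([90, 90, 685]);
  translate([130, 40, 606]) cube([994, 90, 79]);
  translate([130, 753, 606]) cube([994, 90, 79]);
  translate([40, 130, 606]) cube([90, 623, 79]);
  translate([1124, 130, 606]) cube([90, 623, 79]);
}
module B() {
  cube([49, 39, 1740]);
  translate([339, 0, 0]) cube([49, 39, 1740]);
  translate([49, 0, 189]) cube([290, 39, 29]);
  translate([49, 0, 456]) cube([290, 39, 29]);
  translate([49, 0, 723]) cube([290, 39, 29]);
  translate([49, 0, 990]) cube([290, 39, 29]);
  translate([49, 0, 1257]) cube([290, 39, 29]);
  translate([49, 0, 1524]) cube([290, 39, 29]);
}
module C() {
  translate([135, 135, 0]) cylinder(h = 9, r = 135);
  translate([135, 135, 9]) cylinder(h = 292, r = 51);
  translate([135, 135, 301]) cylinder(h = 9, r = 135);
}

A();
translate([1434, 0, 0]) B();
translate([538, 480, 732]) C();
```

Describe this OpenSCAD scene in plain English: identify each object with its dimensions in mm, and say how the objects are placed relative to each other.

A is a rectangular dining table. The top is 1254×883×47 mm with its upper surface at z = 732 mm. It stands on four 90×90 mm square legs, each inset 40 mm from the nearest pair of top edges, running from the floor to the underside of the top. Four apron rails, 90 mm thick and 79 mm tall, run between adjacent legs with their top edges flush with the underside of the top and their outer faces flush with the legs' outer faces.

B is a straight ladder. Two 49×39 mm vertical rails, 1740 mm tall, stand 388 mm apart (outside-to-outside) with their front faces coplanar on the −y side. 6 rungs, each 39 mm deep and 29 mm tall, span between the inner faces of the rails, front faces flush with the rails. The lowest rung's underside is at z = 189 mm and rungs are spaced 267 mm apart (underside to underside).

C is a spool: two coaxial disc flanges of radius 135 mm and thickness 9 mm, joined by a core cylinder of radius 51 mm and height 292 mm. The lower flange rests on z = 0 and the three cylinders share a vertical axis.

The ladder is on the floor beside the table on its +x side. The spool is on top of the table.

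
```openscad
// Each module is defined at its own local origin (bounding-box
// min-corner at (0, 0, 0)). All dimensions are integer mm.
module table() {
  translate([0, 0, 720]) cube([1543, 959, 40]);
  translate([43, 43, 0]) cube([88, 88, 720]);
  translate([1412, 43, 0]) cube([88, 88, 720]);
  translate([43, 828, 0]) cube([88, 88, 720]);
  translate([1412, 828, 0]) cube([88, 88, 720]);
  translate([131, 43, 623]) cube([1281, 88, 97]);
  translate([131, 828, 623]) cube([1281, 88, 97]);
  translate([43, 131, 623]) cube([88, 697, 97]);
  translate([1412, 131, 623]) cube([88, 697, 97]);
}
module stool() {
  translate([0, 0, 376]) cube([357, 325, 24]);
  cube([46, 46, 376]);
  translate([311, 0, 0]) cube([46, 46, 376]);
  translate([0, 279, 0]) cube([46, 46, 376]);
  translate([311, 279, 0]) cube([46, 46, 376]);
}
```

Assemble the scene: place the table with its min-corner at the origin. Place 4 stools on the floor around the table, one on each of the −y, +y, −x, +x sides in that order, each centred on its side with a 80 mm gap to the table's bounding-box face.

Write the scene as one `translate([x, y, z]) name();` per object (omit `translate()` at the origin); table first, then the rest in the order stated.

table();
translate([593, -405, 0]) stool();
translate([593, 1039, 0]) stool();
translate([-437, 317, 0]) stool();
translate([1623, 317, 0]) stool();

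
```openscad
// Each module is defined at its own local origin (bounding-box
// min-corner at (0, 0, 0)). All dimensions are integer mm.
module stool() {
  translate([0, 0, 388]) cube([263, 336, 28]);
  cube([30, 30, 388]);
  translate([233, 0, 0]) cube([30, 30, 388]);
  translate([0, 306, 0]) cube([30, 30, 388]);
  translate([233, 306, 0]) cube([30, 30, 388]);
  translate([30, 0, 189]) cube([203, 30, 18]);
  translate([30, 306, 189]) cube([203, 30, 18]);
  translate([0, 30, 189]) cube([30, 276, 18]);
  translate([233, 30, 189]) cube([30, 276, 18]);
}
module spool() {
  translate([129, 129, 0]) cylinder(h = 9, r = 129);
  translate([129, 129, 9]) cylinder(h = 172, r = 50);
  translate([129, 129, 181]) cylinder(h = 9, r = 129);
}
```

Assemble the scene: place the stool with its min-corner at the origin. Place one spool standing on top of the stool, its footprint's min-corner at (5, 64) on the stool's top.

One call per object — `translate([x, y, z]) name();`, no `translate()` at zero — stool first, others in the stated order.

stool();
translate([5, 64, 416]) spool();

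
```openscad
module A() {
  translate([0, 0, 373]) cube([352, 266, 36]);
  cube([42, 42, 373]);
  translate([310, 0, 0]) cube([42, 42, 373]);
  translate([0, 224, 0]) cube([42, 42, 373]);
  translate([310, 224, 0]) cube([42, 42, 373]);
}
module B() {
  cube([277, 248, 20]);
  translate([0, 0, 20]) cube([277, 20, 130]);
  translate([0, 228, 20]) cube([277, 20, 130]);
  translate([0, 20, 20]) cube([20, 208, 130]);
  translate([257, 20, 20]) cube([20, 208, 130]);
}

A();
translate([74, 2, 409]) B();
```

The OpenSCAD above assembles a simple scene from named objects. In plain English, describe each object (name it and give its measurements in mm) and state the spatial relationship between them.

A is a simple wooden stool: a rectangular seat 352 mm (x) by 266 mm (y), 36 mm thick, top face at z = 409 mm, on four square legs, each 42×42 mm in cross-section. The legs rest on z = 0, each flush with a corner of the seat.

B is an open-topped rectangular box: outside dimensions 277×248×150 mm, with a uniform wall and base thickness of 20 mm. The base is a full 277×248 slab on the floor; four walls sit on top of the base. The front and back walls (the −y and +y sides) span the full width; the two side walls fit between them.

The open box is on top of the stool.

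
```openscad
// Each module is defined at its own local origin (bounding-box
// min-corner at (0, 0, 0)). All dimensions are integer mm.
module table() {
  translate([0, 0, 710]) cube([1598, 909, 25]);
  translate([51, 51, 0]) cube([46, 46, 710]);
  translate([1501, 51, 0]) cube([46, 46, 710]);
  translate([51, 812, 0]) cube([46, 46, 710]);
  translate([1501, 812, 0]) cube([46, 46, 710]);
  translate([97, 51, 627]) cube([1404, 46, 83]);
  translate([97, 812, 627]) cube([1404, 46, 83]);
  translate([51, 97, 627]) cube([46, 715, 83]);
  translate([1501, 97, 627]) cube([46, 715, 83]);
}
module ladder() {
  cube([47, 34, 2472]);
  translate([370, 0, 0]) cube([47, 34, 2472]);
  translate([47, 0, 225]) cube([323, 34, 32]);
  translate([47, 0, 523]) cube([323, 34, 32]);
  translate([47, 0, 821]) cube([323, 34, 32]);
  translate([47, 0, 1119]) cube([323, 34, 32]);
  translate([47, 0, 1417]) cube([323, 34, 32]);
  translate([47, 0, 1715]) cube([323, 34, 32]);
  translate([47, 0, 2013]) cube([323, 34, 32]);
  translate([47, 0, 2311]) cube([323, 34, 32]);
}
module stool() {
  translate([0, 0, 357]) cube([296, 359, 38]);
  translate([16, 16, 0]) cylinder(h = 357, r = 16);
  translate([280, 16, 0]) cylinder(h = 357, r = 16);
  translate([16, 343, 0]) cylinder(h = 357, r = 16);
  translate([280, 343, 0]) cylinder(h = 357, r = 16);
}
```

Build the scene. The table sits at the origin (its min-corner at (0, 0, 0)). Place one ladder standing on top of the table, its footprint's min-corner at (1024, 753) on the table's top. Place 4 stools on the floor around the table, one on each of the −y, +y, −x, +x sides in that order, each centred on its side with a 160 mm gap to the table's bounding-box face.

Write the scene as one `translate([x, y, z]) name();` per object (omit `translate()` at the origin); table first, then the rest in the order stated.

table();
translate([1024, 753, 735]) ladder();
translate([651, -519, 0]) stool();
translate([651, 1069, 0]) stool();
translate([-456, 275, 0]) stool();
translate([1758, 275, 0]) stool();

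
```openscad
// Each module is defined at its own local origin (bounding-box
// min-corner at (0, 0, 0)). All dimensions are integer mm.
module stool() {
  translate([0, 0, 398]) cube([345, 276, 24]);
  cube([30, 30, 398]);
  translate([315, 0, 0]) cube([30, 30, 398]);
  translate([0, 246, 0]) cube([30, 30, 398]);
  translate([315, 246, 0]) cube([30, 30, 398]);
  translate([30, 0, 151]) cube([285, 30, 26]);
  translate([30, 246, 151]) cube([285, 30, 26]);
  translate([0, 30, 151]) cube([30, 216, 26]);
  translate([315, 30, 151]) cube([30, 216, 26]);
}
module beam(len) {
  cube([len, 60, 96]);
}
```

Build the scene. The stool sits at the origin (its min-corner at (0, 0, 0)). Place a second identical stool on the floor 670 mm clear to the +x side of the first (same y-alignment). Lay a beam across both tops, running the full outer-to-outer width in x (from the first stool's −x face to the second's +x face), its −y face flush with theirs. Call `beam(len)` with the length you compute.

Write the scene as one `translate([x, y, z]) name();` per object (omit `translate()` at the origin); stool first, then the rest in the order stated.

stool();
translate([1015, 0, 0]) stool();
translate([0, 0, 422]) beam(1360);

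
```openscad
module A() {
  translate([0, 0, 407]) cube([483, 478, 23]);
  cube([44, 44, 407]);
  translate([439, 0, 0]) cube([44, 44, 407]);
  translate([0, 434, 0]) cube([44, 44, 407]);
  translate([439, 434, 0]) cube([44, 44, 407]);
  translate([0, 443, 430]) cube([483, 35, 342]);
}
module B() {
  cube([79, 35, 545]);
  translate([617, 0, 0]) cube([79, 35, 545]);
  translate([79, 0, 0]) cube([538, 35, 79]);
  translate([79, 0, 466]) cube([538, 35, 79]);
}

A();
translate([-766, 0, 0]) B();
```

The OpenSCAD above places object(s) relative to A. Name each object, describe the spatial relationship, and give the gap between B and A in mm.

A is a chair. B is a picture frame. The picture frame is on the floor beside the chair on its −x side. The gap between the picture frame and the chair is 70 mm.

The picture frame's nearest face is 70 mm from the chair's −x face.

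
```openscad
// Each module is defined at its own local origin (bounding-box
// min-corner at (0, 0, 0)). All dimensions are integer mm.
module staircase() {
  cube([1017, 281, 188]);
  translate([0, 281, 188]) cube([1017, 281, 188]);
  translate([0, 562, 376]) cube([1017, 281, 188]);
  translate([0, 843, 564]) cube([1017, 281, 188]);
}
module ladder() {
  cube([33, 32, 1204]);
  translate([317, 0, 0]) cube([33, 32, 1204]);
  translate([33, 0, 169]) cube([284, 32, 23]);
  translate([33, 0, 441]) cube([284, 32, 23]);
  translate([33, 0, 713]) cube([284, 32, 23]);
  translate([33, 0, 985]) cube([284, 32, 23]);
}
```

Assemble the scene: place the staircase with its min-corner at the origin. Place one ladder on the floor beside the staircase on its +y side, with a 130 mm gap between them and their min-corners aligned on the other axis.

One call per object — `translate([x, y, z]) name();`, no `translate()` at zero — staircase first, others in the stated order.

staircase();
translate([0, 1254, 0]) ladder();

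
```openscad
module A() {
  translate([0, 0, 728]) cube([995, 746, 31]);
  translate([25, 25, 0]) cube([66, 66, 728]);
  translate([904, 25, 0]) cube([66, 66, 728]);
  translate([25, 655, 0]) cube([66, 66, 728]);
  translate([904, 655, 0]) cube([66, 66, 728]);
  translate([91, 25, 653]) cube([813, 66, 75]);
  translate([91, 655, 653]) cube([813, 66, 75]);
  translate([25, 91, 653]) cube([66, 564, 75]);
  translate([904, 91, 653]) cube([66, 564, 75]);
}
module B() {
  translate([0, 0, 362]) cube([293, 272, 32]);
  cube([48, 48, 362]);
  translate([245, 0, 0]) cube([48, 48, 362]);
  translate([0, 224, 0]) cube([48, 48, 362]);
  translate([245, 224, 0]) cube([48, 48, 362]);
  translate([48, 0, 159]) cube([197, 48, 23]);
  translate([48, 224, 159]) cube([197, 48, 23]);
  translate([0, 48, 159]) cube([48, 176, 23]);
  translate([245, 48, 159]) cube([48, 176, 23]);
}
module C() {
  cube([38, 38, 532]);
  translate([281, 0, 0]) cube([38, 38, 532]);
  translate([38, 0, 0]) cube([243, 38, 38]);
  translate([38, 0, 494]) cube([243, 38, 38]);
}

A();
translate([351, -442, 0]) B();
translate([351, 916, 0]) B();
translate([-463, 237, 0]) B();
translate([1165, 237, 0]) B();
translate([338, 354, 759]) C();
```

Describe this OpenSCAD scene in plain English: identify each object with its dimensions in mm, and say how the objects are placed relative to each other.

A is a table: top 995 mm (x) × 746 mm (y), 31 mm thick, upper face at z = 759 mm, on four 66×66 mm square legs, each inset 25 mm from the nearest pair of top edges, running from z = 0 to the bottom of the top. Four apron rails, 66 mm thick and 75 mm tall, run between adjacent legs with their top edges flush with the underside of the top and their outer faces flush with the legs' outer faces.

B is a simple wooden stool: a rectangular seat 293 mm (x) by 272 mm (y), 32 mm thick, top face at z = 394 mm, on four square legs, each 48×48 mm in cross-section. The legs rest on z = 0, each flush with a corner of the seat. Four stretchers, 48 mm wide and 23 mm tall, connect adjacent legs with their undersides at z = 159 mm, each running between the inner faces of the legs it joins and aligned with the legs' outer faces on the other axis.

C is a picture frame with a 243×456 mm rectangular opening (x by z) and a uniform 38 mm border on every side. Frame depth is 38 mm along y. It is built from two vertical stiles running the full outside height and two horizontal rails spanning the gap between the stiles.

Four stools sit around the table at the −y, +y, −x, +x sides. The picture frame is on top of the table, centred.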